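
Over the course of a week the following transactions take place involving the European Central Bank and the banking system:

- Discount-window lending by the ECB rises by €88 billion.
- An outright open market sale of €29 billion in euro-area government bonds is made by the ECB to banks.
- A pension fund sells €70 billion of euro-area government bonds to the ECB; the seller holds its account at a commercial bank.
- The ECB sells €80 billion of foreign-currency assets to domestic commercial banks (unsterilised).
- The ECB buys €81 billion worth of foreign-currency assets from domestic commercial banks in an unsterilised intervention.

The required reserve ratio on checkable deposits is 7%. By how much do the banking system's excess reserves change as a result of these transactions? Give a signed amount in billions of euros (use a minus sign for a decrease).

Discount-window loan €88 billion: reserves +€88B, deposits 0.
OMO sale (to banks) €29 billion: reserves −€29B, deposits 0.
Asset purchase (from non-banks) €70 billion: reserves +€70B, deposits +€70B.
FX sale €80 billion: reserves −€80B, deposits 0.
FX purchase €81 billion: reserves +€81B, deposits 0.
Totals: Δreserves = +€130B, Δdeposits = +€70B.
Δrequired reserves = 7% × +€70B = +€4.9B.
Δexcess reserves = Δreserves − Δrequired = +€130B − (+€4.9B) = +€125.1 billion.

+€125.1 billion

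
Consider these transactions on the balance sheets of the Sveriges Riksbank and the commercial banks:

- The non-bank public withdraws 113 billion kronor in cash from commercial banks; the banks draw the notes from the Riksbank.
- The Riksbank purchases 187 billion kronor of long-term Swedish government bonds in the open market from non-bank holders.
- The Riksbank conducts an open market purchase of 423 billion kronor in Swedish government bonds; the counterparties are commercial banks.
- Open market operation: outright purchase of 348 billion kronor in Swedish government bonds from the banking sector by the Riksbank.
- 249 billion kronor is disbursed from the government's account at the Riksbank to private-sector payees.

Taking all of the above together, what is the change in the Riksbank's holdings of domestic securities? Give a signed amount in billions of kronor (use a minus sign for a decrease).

Currency withdrawal 113 billion kronor: the Riksbank's securities portfolio is untouched → 0.
Asset purchase (from non-banks) 187 billion kronor: securities added to the Riksbank's portfolio → +187B.
OMO purchase (from banks) 423 billion kronor: securities added to the Riksbank's portfolio → +423B.
OMO purchase (from banks) 348 billion kronor: securities added to the Riksbank's portfolio → +348B.
Government spending 249 billion kronor: the Riksbank's securities portfolio is untouched → 0.
Net: 0 + 187 + 423 + 348 + 0 = +958 billion.

+958 billion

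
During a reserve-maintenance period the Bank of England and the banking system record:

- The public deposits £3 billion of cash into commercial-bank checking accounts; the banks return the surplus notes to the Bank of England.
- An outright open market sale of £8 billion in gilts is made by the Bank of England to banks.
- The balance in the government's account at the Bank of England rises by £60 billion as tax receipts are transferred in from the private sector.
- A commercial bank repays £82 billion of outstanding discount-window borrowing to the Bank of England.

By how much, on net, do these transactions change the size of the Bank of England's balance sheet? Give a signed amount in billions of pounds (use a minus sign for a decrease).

Bank of England balance sheet:
  Assets:      Securities −£8B, Loans to banks −£82B
  Liabilities: Bank reserves −£147B, Currency in circulation −£3B, Government deposits +£60B
Change in total Bank of England assets = -£90 billion.

-£90 billion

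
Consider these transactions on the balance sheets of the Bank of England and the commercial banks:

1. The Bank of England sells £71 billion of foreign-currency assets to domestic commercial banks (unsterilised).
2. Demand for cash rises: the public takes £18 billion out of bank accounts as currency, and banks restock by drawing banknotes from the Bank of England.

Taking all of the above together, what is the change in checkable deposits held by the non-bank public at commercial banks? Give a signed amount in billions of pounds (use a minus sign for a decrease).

FX sale £71 billion: the counterparty is a bank, so public deposits are unchanged → 0.
Currency withdrawal £18 billion: non-bank counterparties' bank balances fall → −£18B.
Net: 0 − 18 = -£18 billion.

-£18 billion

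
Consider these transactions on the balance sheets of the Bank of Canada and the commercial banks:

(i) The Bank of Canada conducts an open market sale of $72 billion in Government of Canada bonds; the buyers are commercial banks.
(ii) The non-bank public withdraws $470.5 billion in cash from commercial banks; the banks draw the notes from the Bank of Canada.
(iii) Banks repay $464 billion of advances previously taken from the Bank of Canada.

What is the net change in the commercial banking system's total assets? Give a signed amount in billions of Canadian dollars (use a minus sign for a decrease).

Bank of Canada balance sheet:
  Assets:      Securities −$72B, Loans to banks −$464B
  Liabilities: Bank reserves −$1006.5B, Currency in circulation +$470.5B
Commercial banking system:
  Assets:      Reserves at CB −$1006.5B, Securities +$72B
  Liabilities: Checkable deposits −$470.5B, Borrowings from CB −$464B
Change in total bank assets = -$934.5 billion.

-$934.5 billion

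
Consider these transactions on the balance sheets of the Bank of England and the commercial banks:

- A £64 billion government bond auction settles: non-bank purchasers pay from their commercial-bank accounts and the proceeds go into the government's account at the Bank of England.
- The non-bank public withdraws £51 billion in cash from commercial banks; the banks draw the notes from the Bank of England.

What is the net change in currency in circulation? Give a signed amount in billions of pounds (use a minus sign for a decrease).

+£51 billion

Bank of England balance sheet:
  Assets:      no change
  Liabilities: Bank reserves −£115B, Currency in circulation +£51B, Government deposits +£64B
So the change in currency in circulation is +£51 billion.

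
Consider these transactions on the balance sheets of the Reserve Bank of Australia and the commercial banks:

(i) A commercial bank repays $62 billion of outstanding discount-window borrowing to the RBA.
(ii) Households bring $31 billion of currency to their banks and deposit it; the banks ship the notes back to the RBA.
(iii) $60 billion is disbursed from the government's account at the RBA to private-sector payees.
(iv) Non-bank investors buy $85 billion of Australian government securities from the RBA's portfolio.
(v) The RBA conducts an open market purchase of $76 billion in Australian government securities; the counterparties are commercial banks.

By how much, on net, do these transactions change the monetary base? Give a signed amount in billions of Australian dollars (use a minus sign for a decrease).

Discount-window repayment $62 billion: RBA balance sheet contracts → −$62B.
Currency deposit $31 billion: just a shift between currency and reserves — both are base money → 0.
Government spending $60 billion: a non-base liability converts back to reserves → +$60B.
Asset sale (to non-banks) $85 billion: RBA balance sheet contracts → −$85B.
OMO purchase (from banks) $76 billion: RBA balance sheet expands → +$76B.
Net: −62 + 0 + 60 − 85 + 76 = -$11 billion.

-$11 billion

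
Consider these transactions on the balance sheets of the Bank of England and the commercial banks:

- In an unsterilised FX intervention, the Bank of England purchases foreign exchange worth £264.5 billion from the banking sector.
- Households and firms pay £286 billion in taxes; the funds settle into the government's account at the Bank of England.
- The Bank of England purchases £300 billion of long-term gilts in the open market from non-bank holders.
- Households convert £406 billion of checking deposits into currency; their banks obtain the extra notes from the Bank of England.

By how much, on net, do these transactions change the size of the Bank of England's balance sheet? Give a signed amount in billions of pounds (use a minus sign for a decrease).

Bank of England balance sheet:
  Assets:      Securities +£300B, Foreign assets +£264.5B
  Liabilities: Bank reserves −£127.5B, Currency in circulation +£406B, Government deposits +£286B
Commercial banking system:
  Assets:      Reserves at CB −£127.5B, Foreign assets −£264.5B
  Liabilities: Checkable deposits −£392B
Change in total Bank of England assets = +£564.5 billion.

+£564.5 billion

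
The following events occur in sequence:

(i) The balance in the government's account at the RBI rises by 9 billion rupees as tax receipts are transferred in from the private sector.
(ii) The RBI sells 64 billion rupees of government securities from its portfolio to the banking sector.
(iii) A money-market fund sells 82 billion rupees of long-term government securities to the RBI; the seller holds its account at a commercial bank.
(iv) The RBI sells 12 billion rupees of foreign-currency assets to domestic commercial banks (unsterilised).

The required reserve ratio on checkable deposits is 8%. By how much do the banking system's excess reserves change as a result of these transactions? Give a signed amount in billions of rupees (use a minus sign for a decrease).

-8.84 billion

Government account inflow 9 billion rupees: reserves −9B, deposits −9B.
OMO sale (to banks) 64 billion rupees: reserves −64B, deposits 0.
Asset purchase (from non-banks) 82 billion rupees: reserves +82B, deposits +82B.
FX sale 12 billion rupees: reserves −12B, deposits 0.
Totals: Δreserves = −3B, Δdeposits = +73B.
Δrequired reserves = 8% × +73B = +5.84B.
Δexcess reserves = Δreserves − Δrequired = −3B − (+5.84B) = -8.84 billion.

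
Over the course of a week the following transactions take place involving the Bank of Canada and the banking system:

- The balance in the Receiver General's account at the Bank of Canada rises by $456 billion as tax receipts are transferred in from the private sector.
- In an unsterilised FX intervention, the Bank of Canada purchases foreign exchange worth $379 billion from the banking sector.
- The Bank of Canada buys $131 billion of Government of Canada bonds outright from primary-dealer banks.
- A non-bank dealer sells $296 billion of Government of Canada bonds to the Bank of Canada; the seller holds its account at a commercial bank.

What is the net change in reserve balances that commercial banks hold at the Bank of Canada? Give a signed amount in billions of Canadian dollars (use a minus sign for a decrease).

+$350 billion

Bank of Canada balance sheet:
  Assets:      Securities +$427B, Foreign assets +$379B
  Liabilities: Bank reserves +$350B, Government deposits +$456B
So the change in reserve balances that commercial banks hold at the Bank of Canada is +$350 billion.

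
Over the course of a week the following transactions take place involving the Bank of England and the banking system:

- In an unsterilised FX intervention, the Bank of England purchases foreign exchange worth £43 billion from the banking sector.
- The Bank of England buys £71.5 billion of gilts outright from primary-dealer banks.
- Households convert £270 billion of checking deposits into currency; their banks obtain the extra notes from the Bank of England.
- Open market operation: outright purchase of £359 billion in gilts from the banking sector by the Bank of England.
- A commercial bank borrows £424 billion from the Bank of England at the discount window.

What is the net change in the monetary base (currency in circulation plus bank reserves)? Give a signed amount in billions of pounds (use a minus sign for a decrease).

Bank of England balance sheet:
  Assets:      Securities +£430.5B, Loans to banks +£424B, Foreign assets +£43B
  Liabilities: Bank reserves +£627.5B, Currency in circulation +£270B
Commercial banking system:
  Assets:      Reserves at CB +£627.5B, Securities −£430.5B, Foreign assets −£43B
  Liabilities: Checkable deposits −£270B, Borrowings from CB +£424B
Monetary base = currency + reserves: +£270B + (+£627.5B) = +£897.5 billion.

+£897.5 billion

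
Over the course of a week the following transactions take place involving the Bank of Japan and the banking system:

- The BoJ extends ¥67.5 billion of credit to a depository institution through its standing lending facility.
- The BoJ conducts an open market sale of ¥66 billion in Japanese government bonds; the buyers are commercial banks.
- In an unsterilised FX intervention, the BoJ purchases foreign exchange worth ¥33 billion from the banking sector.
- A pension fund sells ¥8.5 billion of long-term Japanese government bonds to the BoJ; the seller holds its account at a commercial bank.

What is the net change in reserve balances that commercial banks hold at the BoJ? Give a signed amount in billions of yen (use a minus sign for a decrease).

+¥43 billion

Discount-window loan ¥67.5 billion: the loan is credited to the bank's reserve account → +¥67.5B.
OMO sale (to banks) ¥66 billion: the buying banks pay out of their reserve balances → −¥66B.
FX purchase ¥33 billion: the BoJ pays by crediting reserve accounts → +¥33B.
Asset purchase (from non-banks) ¥8.5 billion: the BoJ pays by crediting reserve accounts → +¥8.5B.
Net: 67.5 − 66 + 33 + 8.5 = +¥43 billion.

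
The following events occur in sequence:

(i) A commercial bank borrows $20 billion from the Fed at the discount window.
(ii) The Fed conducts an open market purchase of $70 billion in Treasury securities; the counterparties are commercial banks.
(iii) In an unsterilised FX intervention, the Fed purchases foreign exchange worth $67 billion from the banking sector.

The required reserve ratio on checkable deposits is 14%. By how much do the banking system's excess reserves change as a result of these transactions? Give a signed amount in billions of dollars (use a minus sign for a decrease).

Discount-window loan $20 billion: reserves +$20B, deposits 0.
OMO purchase (from banks) $70 billion: reserves +$70B, deposits 0.
FX purchase $67 billion: reserves +$67B, deposits 0.
Totals: Δreserves = +$157B, Δdeposits = 0.
Δrequired reserves = 14% × 0 = 0.
Δexcess reserves = Δreserves − Δrequired = +$157B − (0) = +$157 billion.

+$157 billion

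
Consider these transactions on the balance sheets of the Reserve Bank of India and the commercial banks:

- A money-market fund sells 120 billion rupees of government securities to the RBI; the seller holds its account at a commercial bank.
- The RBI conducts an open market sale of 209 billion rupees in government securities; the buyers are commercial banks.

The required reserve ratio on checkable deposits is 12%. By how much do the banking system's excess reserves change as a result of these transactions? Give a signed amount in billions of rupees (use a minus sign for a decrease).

Asset purchase (from non-banks) 120 billion rupees: reserves +120B, deposits +120B.
OMO sale (to banks) 209 billion rupees: reserves −209B, deposits 0.
Totals: Δreserves = −89B, Δdeposits = +120B.
Δrequired reserves = 12% × +120B = +14.4B.
Δexcess reserves = Δreserves − Δrequired = −89B − (+14.4B) = -103.4 billion.

-103.4 billion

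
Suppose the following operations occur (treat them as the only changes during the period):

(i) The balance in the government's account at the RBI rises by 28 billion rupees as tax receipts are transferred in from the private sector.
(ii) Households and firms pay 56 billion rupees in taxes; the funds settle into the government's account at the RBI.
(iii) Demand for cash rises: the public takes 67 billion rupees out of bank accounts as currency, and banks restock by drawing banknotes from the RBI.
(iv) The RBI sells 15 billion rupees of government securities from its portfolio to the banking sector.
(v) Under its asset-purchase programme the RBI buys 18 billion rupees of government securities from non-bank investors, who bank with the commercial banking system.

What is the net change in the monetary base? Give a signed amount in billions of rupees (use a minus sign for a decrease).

Government account inflow 28 billion rupees: reserves shift to a non-base liability → −28B.
Government account inflow 56 billion rupees: reserves shift to a non-base liability → −56B.
Currency withdrawal 67 billion rupees: just a shift between currency and reserves — both are base money → 0.
OMO sale (to banks) 15 billion rupees: RBI balance sheet contracts → −15B.
Asset purchase (from non-banks) 18 billion rupees: RBI balance sheet expands → +18B.
Net: −28 − 56 + 0 − 15 + 18 = -81 billion.

-81 billion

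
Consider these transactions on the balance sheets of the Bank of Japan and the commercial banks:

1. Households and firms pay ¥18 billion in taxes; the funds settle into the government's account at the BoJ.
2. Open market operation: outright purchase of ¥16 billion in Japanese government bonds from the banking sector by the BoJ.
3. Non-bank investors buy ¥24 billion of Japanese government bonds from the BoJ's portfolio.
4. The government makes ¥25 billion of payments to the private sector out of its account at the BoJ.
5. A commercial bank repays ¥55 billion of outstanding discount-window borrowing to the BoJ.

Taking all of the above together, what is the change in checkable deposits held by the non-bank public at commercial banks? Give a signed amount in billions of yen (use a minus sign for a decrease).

BoJ balance sheet:
  Assets:      Securities −¥8B, Loans to banks −¥55B
  Liabilities: Bank reserves −¥56B, Government deposits −¥7B
Commercial banking system:
  Assets:      Reserves at CB −¥56B, Securities −¥16B
  Liabilities: Checkable deposits −¥17B, Borrowings from CB −¥55B
So the change in checkable deposits held by the non-bank public at commercial banks is -¥17 billion.

-¥17 billion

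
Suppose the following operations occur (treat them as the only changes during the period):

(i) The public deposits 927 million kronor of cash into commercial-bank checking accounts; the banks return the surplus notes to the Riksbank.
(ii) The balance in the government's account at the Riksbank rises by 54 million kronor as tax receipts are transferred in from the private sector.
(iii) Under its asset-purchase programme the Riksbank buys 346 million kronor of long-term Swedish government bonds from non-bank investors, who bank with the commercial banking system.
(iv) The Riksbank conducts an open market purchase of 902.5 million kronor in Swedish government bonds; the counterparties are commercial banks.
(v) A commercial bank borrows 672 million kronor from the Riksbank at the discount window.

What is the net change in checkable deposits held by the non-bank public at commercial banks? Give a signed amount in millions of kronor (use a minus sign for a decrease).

+1219 million

Riksbank balance sheet:
  Assets:      Securities +1248.5M, Loans to banks +672M
  Liabilities: Bank reserves +2793.5M, Currency in circulation −927M, Government deposits +54M
Commercial banking system:
  Assets:      Reserves at CB +2793.5M, Securities −902.5M
  Liabilities: Checkable deposits +1219M, Borrowings from CB +672M
So the change in checkable deposits held by the non-bank public at commercial banks is +1219 million.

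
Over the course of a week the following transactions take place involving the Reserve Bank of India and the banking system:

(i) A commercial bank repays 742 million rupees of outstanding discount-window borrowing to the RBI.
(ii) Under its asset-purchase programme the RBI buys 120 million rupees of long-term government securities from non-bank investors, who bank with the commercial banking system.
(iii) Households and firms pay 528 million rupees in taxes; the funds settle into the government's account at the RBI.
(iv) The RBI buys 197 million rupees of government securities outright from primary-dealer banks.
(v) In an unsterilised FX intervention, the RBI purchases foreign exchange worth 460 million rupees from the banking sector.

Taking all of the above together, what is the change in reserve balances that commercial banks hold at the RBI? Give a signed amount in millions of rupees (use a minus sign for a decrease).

RBI balance sheet:
  Assets:      Securities +317M, Loans to banks −742M, Foreign assets +460M
  Liabilities: Bank reserves −493M, Government deposits +528M
Commercial banking system:
  Assets:      Reserves at CB −493M, Securities −197M, Foreign assets −460M
  Liabilities: Checkable deposits −408M, Borrowings from CB −742M
So the change in reserve balances that commercial banks hold at the RBI is -493 million.

-493 million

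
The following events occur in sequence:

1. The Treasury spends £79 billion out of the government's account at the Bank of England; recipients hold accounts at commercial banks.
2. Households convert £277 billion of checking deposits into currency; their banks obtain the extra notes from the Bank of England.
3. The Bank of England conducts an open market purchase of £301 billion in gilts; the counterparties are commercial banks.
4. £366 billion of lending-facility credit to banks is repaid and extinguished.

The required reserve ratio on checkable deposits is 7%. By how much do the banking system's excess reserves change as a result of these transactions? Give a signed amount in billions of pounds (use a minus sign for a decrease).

Government spending £79 billion: reserves +£79B, deposits +£79B.
Currency withdrawal £277 billion: reserves −£277B, deposits −£277B.
OMO purchase (from banks) £301 billion: reserves +£301B, deposits 0.
Discount-window repayment £366 billion: reserves −£366B, deposits 0.
Totals: Δreserves = −£263B, Δdeposits = −£198B.
Δrequired reserves = 7% × −£198B = −£13.86B.
Δexcess reserves = Δreserves − Δrequired = −£263B − (−£13.86B) = -£249.14 billion.

-£249.14 billion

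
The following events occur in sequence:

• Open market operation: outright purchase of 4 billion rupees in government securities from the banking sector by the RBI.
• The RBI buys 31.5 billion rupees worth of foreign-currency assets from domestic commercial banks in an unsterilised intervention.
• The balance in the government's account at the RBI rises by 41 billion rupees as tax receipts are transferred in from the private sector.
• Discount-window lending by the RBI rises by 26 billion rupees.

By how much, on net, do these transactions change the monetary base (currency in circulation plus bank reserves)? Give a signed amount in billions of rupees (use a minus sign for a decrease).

+20.5 billion

OMO purchase (from banks) 4 billion rupees: RBI balance sheet expands → +4B.
FX purchase 31.5 billion rupees: RBI balance sheet expands → +31.5B.
Government account inflow 41 billion rupees: reserves shift to a non-base liability → −41B.
Discount-window loan 26 billion rupees: RBI balance sheet expands → +26B.
Net: 4 + 31.5 − 41 + 26 = +20.5 billion.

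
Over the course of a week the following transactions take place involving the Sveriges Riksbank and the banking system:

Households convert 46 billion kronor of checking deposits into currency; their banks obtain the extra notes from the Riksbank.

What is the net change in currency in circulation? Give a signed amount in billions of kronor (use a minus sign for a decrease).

Riksbank balance sheet:
  Assets:      no change
  Liabilities: Bank reserves −46B, Currency in circulation +46B
So the change in currency in circulation is +46 billion.

+46 billion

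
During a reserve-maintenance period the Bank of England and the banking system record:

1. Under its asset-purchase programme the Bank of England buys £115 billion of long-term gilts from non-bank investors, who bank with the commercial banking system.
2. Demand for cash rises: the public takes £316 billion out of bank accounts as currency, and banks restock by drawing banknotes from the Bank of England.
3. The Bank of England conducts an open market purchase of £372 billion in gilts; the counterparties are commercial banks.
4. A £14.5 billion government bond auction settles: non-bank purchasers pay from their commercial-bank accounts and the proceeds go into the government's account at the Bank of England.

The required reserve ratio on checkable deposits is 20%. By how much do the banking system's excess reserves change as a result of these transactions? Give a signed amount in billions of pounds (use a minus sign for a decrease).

Asset purchase (from non-banks) £115 billion: reserves +£115B, deposits +£115B.
Currency withdrawal £316 billion: reserves −£316B, deposits −£316B.
OMO purchase (from banks) £372 billion: reserves +£372B, deposits 0.
Government account inflow £14.5 billion: reserves −£14.5B, deposits −£14.5B.
Totals: Δreserves = +£156.5B, Δdeposits = −£215.5B.
Δrequired reserves = 20% × −£215.5B = −£43.1B.
Δexcess reserves = Δreserves − Δrequired = +£156.5B − (−£43.1B) = +£199.6 billion.

+£199.6 billion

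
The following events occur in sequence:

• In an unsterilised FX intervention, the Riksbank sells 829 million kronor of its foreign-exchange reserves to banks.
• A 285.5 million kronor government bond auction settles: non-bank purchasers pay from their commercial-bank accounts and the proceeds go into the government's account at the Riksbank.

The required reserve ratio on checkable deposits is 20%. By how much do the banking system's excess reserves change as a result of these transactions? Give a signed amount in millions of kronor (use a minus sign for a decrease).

-1057.4 million

FX sale 829 million kronor: reserves −829M, deposits 0.
Government account inflow 285.5 million kronor: reserves −285.5M, deposits −285.5M.
Totals: Δreserves = −1114.5M, Δdeposits = −285.5M.
Δrequired reserves = 20% × −285.5M = −57.1M.
Δexcess reserves = Δreserves − Δrequired = −1114.5M − (−57.1M) = -1057.4 million.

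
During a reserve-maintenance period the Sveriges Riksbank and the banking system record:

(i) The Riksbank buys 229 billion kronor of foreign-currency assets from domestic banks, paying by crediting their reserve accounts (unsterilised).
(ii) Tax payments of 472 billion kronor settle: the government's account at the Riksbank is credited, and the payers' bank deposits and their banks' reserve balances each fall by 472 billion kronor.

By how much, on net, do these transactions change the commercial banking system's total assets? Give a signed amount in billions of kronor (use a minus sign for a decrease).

-472 billion

FX purchase 229 billion kronor: just an asset swap on bank balance sheets → 0.
Government account inflow 472 billion kronor: bank balance sheets shrink → −472B.
Net: 0 − 472 = -472 billion.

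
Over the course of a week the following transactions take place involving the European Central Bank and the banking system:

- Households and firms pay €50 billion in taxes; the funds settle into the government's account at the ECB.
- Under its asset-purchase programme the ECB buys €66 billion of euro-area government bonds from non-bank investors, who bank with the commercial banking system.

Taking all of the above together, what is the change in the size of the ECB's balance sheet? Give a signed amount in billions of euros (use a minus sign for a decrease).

+€66 billion

ECB balance sheet:
  Assets:      Securities +€66B
  Liabilities: Bank reserves +€16B, Government deposits +€50B
Commercial banking system:
  Assets:      Reserves at CB +€16B
  Liabilities: Checkable deposits +€16B
Change in total ECB assets = +€66 billion.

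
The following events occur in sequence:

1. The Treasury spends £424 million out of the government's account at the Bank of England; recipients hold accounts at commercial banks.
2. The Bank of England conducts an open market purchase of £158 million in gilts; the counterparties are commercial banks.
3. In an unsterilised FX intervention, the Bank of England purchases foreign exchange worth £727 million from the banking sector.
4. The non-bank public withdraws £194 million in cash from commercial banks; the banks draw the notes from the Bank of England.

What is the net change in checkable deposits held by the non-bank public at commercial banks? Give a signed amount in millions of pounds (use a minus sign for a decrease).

+£230 million

Government spending £424 million: non-bank counterparties' bank balances rise → +£424M.
OMO purchase (from banks) £158 million: the counterparty is a bank, so public deposits are unchanged → 0.
FX purchase £727 million: the counterparty is a bank, so public deposits are unchanged → 0.
Currency withdrawal £194 million: non-bank counterparties' bank balances fall → −£194M.
Net: 424 + 0 + 0 − 194 = +£230 million.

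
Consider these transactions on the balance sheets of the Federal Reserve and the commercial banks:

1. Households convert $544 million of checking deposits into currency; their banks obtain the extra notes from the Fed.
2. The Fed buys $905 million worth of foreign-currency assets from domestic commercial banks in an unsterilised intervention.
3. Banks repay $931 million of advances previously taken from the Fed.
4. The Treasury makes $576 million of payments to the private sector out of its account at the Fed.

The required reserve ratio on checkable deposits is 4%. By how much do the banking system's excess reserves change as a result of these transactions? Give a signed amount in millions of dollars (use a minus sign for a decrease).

Currency withdrawal $544 million: reserves −$544M, deposits −$544M.
FX purchase $905 million: reserves +$905M, deposits 0.
Discount-window repayment $931 million: reserves −$931M, deposits 0.
Government spending $576 million: reserves +$576M, deposits +$576M.
Totals: Δreserves = +$6M, Δdeposits = +$32M.
Δrequired reserves = 4% × +$32M = +$1.28M.
Δexcess reserves = Δreserves − Δrequired = +$6M − (+$1.28M) = +$4.72 million.

+$4.72 million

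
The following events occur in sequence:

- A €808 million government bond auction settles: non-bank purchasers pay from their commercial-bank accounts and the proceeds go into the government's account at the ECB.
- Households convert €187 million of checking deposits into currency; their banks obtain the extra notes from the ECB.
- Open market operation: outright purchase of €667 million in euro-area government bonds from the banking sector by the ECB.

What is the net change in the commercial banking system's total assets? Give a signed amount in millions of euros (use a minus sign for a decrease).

-€995 million

Government account inflow €808 million: bank balance sheets shrink → −€808M.
Currency withdrawal €187 million: bank balance sheets shrink → −€187M.
OMO purchase (from banks) €667 million: just an asset swap on bank balance sheets → 0.
Net: −808 − 187 + 0 = -€995 million.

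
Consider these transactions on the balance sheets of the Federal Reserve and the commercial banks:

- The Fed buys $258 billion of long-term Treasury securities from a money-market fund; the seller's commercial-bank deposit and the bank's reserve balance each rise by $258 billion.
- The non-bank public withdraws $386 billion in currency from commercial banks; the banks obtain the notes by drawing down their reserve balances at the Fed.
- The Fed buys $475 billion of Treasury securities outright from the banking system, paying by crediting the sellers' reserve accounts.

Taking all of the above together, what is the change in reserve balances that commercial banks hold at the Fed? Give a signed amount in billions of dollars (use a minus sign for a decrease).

+$347 billion

Fed balance sheet:
  Assets:      Securities +$733B
  Liabilities: Bank reserves +$347B, Currency in circulation +$386B
So the change in reserve balances that commercial banks hold at the Fed is +$347 billion.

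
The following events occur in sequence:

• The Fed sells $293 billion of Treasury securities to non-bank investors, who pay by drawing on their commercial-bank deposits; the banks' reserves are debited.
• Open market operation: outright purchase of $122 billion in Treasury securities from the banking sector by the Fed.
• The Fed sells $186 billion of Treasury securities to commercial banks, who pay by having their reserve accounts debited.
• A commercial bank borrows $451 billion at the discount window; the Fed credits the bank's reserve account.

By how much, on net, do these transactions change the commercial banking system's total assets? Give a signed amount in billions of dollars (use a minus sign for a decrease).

Fed balance sheet:
  Assets:      Securities −$357B, Loans to banks +$451B
  Liabilities: Bank reserves +$94B
Commercial banking system:
  Assets:      Reserves at CB +$94B, Securities +$64B
  Liabilities: Checkable deposits −$293B, Borrowings from CB +$451B
Change in total bank assets = +$158 billion.

+$158 billion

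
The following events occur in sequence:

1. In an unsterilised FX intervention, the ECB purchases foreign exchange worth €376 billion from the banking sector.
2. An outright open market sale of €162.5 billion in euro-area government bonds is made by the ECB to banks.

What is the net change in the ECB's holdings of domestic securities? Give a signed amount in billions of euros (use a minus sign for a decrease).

-€162.5 billion

ECB balance sheet:
  Assets:      Securities −€162.5B, Foreign assets +€376B
  Liabilities: Bank reserves +€213.5B
So the change in the ECB's holdings of domestic securities is -€162.5 billion.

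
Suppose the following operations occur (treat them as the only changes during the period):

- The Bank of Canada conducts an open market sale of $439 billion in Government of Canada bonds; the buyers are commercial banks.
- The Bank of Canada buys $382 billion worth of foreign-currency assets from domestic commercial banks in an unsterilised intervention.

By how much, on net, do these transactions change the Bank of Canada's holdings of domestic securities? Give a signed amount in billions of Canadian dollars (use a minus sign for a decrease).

-$439 billion

Bank of Canada balance sheet:
  Assets:      Securities −$439B, Foreign assets +$382B
  Liabilities: Bank reserves −$57B
Commercial banking system:
  Assets:      Reserves at CB −$57B, Securities +$439B, Foreign assets −$382B
  Liabilities: no change
So the change in the Bank of Canada's holdings of domestic securities is -$439 billion.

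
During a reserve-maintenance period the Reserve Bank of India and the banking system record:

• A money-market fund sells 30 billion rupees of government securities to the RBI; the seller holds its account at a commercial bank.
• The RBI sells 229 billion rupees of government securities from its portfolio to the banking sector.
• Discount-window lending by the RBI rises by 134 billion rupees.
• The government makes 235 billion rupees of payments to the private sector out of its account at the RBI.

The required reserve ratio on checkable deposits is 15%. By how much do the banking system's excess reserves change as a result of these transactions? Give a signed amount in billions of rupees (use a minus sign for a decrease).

Asset purchase (from non-banks) 30 billion rupees: reserves +30B, deposits +30B.
OMO sale (to banks) 229 billion rupees: reserves −229B, deposits 0.
Discount-window loan 134 billion rupees: reserves +134B, deposits 0.
Government spending 235 billion rupees: reserves +235B, deposits +235B.
Totals: Δreserves = +170B, Δdeposits = +265B.
Δrequired reserves = 15% × +265B = +39.75B.
Δexcess reserves = Δreserves − Δrequired = +170B − (+39.75B) = +130.25 billion.

+130.25 billion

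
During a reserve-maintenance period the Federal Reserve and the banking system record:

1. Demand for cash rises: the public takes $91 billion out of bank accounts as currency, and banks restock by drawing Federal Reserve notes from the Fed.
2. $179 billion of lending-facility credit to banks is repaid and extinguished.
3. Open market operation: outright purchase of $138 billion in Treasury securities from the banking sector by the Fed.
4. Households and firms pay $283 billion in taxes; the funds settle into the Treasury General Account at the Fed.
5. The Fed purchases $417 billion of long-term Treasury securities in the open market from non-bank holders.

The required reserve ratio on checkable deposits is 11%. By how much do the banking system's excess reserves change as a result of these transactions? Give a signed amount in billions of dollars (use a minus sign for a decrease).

Currency withdrawal $91 billion: reserves −$91B, deposits −$91B.
Discount-window repayment $179 billion: reserves −$179B, deposits 0.
OMO purchase (from banks) $138 billion: reserves +$138B, deposits 0.
Government account inflow $283 billion: reserves −$283B, deposits −$283B.
Asset purchase (from non-banks) $417 billion: reserves +$417B, deposits +$417B.
Totals: Δreserves = +$2B, Δdeposits = +$43B.
Δrequired reserves = 11% × +$43B = +$4.73B.
Δexcess reserves = Δreserves − Δrequired = +$2B − (+$4.73B) = -$2.73 billion.

-$2.73 billion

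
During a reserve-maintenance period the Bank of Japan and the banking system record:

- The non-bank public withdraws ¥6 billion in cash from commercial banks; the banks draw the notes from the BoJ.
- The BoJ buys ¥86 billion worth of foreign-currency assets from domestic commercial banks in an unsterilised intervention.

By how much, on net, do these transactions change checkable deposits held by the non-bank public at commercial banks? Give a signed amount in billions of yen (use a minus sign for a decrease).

-¥6 billion

BoJ balance sheet:
  Assets:      Foreign assets +¥86B
  Liabilities: Bank reserves +¥80B, Currency in circulation +¥6B
Commercial banking system:
  Assets:      Reserves at CB +¥80B, Foreign assets −¥86B
  Liabilities: Checkable deposits −¥6B
So the change in checkable deposits held by the non-bank public at commercial banks is -¥6 billion.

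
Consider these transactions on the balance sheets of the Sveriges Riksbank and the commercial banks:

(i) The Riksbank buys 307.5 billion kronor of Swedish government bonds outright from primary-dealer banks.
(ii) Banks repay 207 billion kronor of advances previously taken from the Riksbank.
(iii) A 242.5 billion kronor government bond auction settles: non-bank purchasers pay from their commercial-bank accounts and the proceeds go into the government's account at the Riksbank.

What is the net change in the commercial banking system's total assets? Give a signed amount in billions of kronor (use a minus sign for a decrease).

OMO purchase (from banks) 307.5 billion kronor: just an asset swap on bank balance sheets → 0.
Discount-window repayment 207 billion kronor: bank balance sheets shrink → −207B.
Government account inflow 242.5 billion kronor: bank balance sheets shrink → −242.5B.
Net: 0 − 207 − 242.5 = -449.5 billion.

-449.5 billion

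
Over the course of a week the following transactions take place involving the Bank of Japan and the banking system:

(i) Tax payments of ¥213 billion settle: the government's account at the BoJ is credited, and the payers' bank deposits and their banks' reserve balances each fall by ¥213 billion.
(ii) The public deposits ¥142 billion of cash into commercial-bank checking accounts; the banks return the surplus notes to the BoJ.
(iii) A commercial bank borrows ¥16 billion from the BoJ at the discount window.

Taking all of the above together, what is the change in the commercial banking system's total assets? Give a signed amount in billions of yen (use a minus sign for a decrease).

-¥55 billion

BoJ balance sheet:
  Assets:      Loans to banks +¥16B
  Liabilities: Bank reserves −¥55B, Currency in circulation −¥142B, Government deposits +¥213B
Commercial banking system:
  Assets:      Reserves at CB −¥55B
  Liabilities: Checkable deposits −¥71B, Borrowings from CB +¥16B
Change in total bank assets = -¥55 billion.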